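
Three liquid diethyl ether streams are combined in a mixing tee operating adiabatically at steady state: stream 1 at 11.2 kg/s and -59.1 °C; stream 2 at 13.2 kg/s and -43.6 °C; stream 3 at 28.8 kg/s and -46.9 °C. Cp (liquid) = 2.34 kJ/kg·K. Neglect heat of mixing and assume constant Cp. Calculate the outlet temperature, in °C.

Adiabatic, steady state ⇒ Σ ṁᵢCp,ᵢ(T_out − Tᵢ) = 0
Σ ṁᵢCp,ᵢTᵢ = 11.2×2.34×-59.1 + 13.2×2.34×-43.6 + 28.8×2.34×-46.9 = -6056.3
Σ ṁᵢCp,ᵢ = 11.2×2.34 + 13.2×2.34 + 28.8×2.34 = 124.49
T_out = -6056.3 / 124.49 = -48.65 °C

T_out = -48.6 °C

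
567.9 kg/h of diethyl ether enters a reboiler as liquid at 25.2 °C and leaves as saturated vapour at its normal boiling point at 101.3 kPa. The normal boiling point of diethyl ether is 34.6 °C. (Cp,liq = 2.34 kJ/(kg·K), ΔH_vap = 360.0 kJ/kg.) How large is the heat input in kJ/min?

liquid 25.2→34.6 °C: 21.996 kJ/kg
vaporisation at 34.6 °C: 360 kJ/kg
Δh = 21.996 + 360 = 382 kJ/kg
Q = ṁ·Δh = 567.9 kg/h × 382 kJ/kg = 216940 kJ/h
|Q| = 60.26 kW = 3615.6 kJ/min

Q = 3620 kJ/min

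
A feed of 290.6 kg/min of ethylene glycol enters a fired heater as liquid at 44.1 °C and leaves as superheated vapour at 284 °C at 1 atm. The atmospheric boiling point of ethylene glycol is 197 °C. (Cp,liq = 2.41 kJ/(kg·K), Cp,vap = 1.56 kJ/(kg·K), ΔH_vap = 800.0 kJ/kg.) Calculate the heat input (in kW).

liquid 44.1→197 °C: 368.49 kJ/kg
vaporisation at 197 °C: 800 kJ/kg
vapour 197→284 °C: 135.72 kJ/kg
Δh = 368.49 + 800 + 135.72 = 1304.2 kJ/kg
Q = ṁ·Δh = 290.6 kg/min × 1304.2 kJ/kg = 379000 kJ/min
|Q| = 6316.7 kW

Q = 6320 kW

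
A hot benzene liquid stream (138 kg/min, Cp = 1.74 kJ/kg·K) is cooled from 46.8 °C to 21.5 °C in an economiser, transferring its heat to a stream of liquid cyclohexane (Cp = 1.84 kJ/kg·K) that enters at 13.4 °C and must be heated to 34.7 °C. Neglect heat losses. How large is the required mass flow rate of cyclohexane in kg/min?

ṁ_c = 155 kg/min

Heat released by hot stream: Q = 138 × 1.74 × (46.8 − 21.5) = 6075 kJ/min
Energy balance on cold side (adiabatic exchanger): Q = ṁ_c·Cp_c·(T_c,out − T_c,in)
ṁ_c = 6075 / [1.84 × (34.7 − 13.4)] = 155.01 kg/min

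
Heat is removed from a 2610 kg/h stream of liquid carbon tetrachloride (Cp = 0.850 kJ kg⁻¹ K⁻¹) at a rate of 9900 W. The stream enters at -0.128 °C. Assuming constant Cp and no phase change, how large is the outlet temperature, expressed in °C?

T_out = -16.2 °C

Q = 9900 W = 35640 kJ/h
ΔT = Q/(ṁ·Cp) = 35640/(2610×0.850) = 16.065 K
T_out = -0.128 − 16.065 = -16.193 °C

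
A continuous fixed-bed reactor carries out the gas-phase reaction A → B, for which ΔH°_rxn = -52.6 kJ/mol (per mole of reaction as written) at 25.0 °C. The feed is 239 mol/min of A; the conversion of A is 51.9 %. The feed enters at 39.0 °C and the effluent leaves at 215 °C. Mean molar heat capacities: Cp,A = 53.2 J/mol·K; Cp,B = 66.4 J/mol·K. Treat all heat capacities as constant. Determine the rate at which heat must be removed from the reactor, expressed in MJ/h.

Extent of reaction ξ = 0.519 × 239 = 124.04 mol/min
Reaction term: ξ·ΔH°_rxn = 124.04 × -52.6 = -6524.6 kJ/min
Sensible, feed 39.0→25 °C: -178.01 kJ/min
Outlet flows (mol/min): A 114.96, B 124.04
Sensible, products 25→215 °C: 2726.9 kJ/min
Q = ΔH = -3975.7 kJ/min = -66.261 kW
Heat removed = 238.54 MJ/h

Q_out = 239 MJ/h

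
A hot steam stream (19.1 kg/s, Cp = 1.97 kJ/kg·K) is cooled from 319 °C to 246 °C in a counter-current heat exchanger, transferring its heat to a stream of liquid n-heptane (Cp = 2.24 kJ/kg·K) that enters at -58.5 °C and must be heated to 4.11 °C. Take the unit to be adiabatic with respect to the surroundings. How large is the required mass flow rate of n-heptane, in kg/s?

Heat released by hot stream: Q = 19.1 × 1.97 × (319 − 246) = 2746.8 kJ/s
Energy balance on cold side (adiabatic exchanger): Q = ṁ_c·Cp_c·(T_c,out − T_c,in)
ṁ_c = 2746.8 / [2.24 × (4.11 − -58.5)] = 19.585 kg/s

ṁ_c = 19.6 kg/s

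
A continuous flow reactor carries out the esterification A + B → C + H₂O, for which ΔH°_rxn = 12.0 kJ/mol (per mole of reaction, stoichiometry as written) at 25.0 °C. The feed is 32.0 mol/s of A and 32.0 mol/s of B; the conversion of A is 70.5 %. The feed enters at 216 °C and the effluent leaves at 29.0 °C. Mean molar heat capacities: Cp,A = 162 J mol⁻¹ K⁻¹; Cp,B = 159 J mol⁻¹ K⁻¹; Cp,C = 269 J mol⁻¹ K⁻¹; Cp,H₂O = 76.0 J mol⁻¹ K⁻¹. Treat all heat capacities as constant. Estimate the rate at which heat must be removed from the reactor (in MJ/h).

Q_out = 5930 MJ/h

Extent of reaction ξ = 0.705 × 32.0 = 22.56 mol/s
Reaction term: ξ·ΔH°_rxn = 22.56 × 12.0 = 270.72 kJ/s
Sensible, feed 216→25 °C: -1962 kJ/s
Outlet flows (mol/s): A 9.44, B 9.44, C 22.56, H₂O 22.56
Sensible, products 25→29.0 °C: 43.254 kJ/s
Q = ΔH = -1648 kJ/s = -1648 kW
Heat removed = 5932.7 MJ/h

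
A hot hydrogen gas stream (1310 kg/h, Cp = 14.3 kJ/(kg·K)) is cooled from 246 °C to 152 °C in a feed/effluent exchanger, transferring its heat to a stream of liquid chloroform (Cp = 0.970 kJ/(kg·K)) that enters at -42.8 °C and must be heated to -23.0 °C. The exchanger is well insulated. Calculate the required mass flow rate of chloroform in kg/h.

ṁ_c = 91700 kg/h

Heat released by hot stream: Q = 1310 × 14.3 × (246 − 152) = 1.7609e+06 kJ/h
Energy balance on cold side (adiabatic exchanger): Q = ṁ_c·Cp_c·(T_c,out − T_c,in)
ṁ_c = 1.7609e+06 / [0.970 × (-23.0 − -42.8)] = 91685 kg/h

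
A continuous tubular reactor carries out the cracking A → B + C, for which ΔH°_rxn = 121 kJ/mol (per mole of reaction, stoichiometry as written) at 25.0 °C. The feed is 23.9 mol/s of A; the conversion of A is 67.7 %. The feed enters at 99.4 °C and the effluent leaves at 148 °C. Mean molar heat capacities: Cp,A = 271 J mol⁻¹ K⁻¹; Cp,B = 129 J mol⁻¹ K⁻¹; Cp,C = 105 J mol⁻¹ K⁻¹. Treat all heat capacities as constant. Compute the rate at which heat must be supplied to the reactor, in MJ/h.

Q_in = 7920 MJ/h

Extent of reaction ξ = 0.677 × 23.9 = 16.18 mol/s
Reaction term: ξ·ΔH°_rxn = 16.18 × 121 = 1957.8 kJ/s
Sensible, feed 99.4→25 °C: -481.88 kJ/s
Outlet flows (mol/s): A 7.7197, B 16.18, C 16.18
Sensible, products 25→148 °C: 723.02 kJ/s
Q = ΔH = 2199 kJ/s = 2199 kW
Heat supplied = 7916.2 MJ/h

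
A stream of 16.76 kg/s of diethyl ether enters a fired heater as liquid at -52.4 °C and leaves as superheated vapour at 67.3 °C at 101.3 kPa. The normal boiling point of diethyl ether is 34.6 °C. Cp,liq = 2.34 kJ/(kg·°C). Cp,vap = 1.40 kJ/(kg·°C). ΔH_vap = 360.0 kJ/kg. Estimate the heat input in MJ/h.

liquid -52.4→34.6 °C: 203.58 kJ/kg
vaporisation at 34.6 °C: 360 kJ/kg
vapour 34.6→67.3 °C: 45.78 kJ/kg
Δh = 203.58 + 360 + 45.78 = 609.36 kJ/kg
Q = ṁ·Δh = 16.76 kg/s × 609.36 kJ/kg = 10213 kJ/s
|Q| = 10213 kW = 36766 MJ/h

Q = 36800 MJ/h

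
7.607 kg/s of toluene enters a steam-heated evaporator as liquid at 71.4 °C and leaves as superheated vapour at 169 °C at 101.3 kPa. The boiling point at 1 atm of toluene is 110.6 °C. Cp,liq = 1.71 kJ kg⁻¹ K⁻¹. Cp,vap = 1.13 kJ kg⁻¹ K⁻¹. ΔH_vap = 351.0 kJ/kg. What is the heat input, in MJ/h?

Q = 13300 MJ/h

liquid 71.4→110.6 °C: 67.032 kJ/kg
vaporisation at 110.6 °C: 351 kJ/kg
vapour 110.6→169 °C: 65.992 kJ/kg
Δh = 67.032 + 351 + 65.992 = 484.02 kJ/kg
Q = ṁ·Δh = 7.607 kg/s × 484.02 kJ/kg = 3682 kJ/s
|Q| = 3682 kW = 13255 MJ/h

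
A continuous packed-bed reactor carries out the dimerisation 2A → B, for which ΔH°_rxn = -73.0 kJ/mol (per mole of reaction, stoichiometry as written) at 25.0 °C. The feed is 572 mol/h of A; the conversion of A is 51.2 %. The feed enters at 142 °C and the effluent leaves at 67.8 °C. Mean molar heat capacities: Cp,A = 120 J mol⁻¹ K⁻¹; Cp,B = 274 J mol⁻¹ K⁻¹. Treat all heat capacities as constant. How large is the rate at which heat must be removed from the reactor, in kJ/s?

Q_out = 4.32 kJ/s

Extent of reaction ξ = 0.512 × 572 / 2 = 146.43 mol/h
Reaction term: ξ·ΔH°_rxn = 146.43 × -73.0 = -10690 kJ/h
Sensible, feed 142→25 °C: -8030.9 kJ/h
Outlet flows (mol/h): A 279.14, B 146.43
Sensible, products 25→67.8 °C: 3150.9 kJ/h
Q = ΔH = -15570 kJ/h = -4.3249 kW
Heat removed = 4.3249 kJ/s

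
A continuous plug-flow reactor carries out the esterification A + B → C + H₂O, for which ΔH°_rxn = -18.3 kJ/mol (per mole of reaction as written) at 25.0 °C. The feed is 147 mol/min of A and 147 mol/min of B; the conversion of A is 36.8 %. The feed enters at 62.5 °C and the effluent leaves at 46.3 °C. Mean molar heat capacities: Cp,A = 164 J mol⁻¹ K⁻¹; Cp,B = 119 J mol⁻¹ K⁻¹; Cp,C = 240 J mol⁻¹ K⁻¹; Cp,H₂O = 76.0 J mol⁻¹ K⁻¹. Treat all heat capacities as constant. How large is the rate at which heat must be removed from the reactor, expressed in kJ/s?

Q_out = 27.1 kJ/s

Extent of reaction ξ = 0.368 × 147 = 54.096 mol/min
Reaction term: ξ·ΔH°_rxn = 54.096 × -18.3 = -989.96 kJ/min
Sensible, feed 62.5→25 °C: -1560 kJ/min
Outlet flows (mol/min): A 92.904, B 92.904, C 54.096, H₂O 54.096
Sensible, products 25→46.3 °C: 924.13 kJ/min
Q = ΔH = -1625.9 kJ/min = -27.098 kW
Heat removed = 27.098 kJ/s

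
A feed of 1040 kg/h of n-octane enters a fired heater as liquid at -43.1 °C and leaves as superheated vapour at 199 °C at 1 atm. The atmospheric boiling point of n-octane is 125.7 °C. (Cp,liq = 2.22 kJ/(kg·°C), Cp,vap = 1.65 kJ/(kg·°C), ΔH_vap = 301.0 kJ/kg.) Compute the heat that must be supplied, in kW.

liquid -43.1→125.7 °C: 374.74 kJ/kg
vaporisation at 125.7 °C: 301 kJ/kg
vapour 125.7→199 °C: 120.94 kJ/kg
Δh = 374.74 + 301 + 120.94 = 796.68 kJ/kg
Q = ṁ·Δh = 1040 kg/h × 796.68 kJ/kg = 828550 kJ/h
|Q| = 230.15 kW

Q = 230 kW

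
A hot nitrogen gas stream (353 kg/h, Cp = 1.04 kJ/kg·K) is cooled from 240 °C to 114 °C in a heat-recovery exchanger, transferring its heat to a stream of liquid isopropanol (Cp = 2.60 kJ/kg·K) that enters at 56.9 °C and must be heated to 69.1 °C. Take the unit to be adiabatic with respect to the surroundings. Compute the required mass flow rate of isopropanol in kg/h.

ṁ_c = 1460 kg/h

Heat released by hot stream: Q = 353 × 1.04 × (240 − 114) = 46257 kJ/h
Energy balance on cold side (adiabatic exchanger): Q = ṁ_c·Cp_c·(T_c,out − T_c,in)
ṁ_c = 46257 / [2.60 × (69.1 − 56.9)] = 1458.3 kg/h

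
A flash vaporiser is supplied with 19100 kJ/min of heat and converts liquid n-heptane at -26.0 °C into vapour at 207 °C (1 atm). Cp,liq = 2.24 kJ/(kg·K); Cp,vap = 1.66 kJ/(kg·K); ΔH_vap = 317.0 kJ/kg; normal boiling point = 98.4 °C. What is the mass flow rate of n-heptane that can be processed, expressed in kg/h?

ṁ = 1480 kg/h

Δh = 2.24×(98.4−-26.0) + 317.0 + 1.66×(207−98.4) = 775.93 kJ/kg
Q = 19100 kJ/min = 318.33 kJ/s = 1.146e+06 kJ/h
ṁ = Q/Δh = 1.146e+06 / 775.93 = 1476.9 kg/h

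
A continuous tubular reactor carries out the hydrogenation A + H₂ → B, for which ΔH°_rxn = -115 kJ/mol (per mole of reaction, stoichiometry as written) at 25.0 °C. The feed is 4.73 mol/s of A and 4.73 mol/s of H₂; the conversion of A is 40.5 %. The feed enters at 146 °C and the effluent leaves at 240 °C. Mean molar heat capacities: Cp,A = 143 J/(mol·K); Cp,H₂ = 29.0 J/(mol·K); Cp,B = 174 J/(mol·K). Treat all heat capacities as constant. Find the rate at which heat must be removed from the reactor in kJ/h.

Extent of reaction ξ = 0.405 × 4.73 = 1.9157 mol/s
Reaction term: ξ·ΔH°_rxn = 1.9157 × -115 = -220.3 kJ/s
Sensible, feed 146→25 °C: -98.441 kJ/s
Outlet flows (mol/s): A 2.8144, H₂ 2.8144, B 1.9157
Sensible, products 25→240 °C: 175.74 kJ/s
Q = ΔH = -143 kJ/s = -143 kW
Heat removed = 514800 kJ/h

Q_out = 515000 kJ/h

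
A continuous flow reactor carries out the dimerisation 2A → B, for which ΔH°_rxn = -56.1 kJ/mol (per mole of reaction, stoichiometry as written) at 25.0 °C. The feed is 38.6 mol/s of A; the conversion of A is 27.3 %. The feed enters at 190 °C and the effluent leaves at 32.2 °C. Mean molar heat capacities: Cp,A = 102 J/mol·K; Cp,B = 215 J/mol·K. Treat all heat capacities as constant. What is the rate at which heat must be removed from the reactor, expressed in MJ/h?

Q_out = 3300 MJ/h

Extent of reaction ξ = 0.273 × 38.6 / 2 = 5.2689 mol/s
Reaction term: ξ·ΔH°_rxn = 5.2689 × -56.1 = -295.59 kJ/s
Sensible, feed 190→25 °C: -649.64 kJ/s
Outlet flows (mol/s): A 28.062, B 5.2689
Sensible, products 25→32.2 °C: 28.765 kJ/s
Q = ΔH = -916.46 kJ/s = -916.46 kW
Heat removed = 3299.2 MJ/h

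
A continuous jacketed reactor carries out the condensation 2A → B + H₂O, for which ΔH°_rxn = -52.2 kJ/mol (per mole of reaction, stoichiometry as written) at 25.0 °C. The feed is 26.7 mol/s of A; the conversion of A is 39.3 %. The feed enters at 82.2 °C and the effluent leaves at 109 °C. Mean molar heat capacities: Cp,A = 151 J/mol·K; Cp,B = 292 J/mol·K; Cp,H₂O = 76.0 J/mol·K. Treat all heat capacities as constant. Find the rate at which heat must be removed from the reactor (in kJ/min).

Extent of reaction ξ = 0.393 × 26.7 / 2 = 5.2466 mol/s
Reaction term: ξ·ΔH°_rxn = 5.2466 × -52.2 = -273.87 kJ/s
Sensible, feed 82.2→25 °C: -230.61 kJ/s
Outlet flows (mol/s): A 16.207, B 5.2466, H₂O 5.2466
Sensible, products 25→109 °C: 367.75 kJ/s
Q = ΔH = -136.73 kJ/s = -136.73 kW
Heat removed = 8204 kJ/min

Q_out = 8200 kJ/min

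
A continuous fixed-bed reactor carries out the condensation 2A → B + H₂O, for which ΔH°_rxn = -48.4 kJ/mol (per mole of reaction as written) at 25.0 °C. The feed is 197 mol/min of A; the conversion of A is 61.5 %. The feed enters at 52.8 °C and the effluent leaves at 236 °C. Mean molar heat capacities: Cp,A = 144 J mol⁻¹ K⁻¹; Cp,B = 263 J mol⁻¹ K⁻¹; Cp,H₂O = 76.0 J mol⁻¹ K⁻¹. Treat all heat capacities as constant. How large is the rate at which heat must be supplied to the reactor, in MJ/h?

Extent of reaction ξ = 0.615 × 197 / 2 = 60.578 mol/min
Reaction term: ξ·ΔH°_rxn = 60.578 × -48.4 = -2932 kJ/min
Sensible, feed 52.8→25 °C: -788.63 kJ/min
Outlet flows (mol/min): A 75.845, B 60.578, H₂O 60.578
Sensible, products 25→236 °C: 6637.5 kJ/min
Q = ΔH = 2916.9 kJ/min = 48.616 kW
Heat supplied = 175.02 MJ/h

Q_in = 175 MJ/h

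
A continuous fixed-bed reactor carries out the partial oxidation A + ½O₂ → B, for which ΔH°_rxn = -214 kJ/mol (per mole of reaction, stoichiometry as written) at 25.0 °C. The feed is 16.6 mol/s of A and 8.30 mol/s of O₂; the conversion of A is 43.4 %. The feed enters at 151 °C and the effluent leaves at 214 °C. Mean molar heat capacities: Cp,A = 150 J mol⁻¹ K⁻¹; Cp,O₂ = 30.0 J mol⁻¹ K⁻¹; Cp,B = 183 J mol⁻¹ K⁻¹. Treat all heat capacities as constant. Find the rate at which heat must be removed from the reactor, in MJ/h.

Q_out = 4840 MJ/h

Extent of reaction ξ = 0.434 × 16.6 = 7.2044 mol/s
Reaction term: ξ·ΔH°_rxn = 7.2044 × -214 = -1541.7 kJ/s
Sensible, feed 151→25 °C: -345.11 kJ/s
Outlet flows (mol/s): A 9.3956, O₂ 4.6978, B 7.2044
Sensible, products 25→214 °C: 542.18 kJ/s
Q = ΔH = -1344.7 kJ/s = -1344.7 kW
Heat removed = 4840.8 MJ/h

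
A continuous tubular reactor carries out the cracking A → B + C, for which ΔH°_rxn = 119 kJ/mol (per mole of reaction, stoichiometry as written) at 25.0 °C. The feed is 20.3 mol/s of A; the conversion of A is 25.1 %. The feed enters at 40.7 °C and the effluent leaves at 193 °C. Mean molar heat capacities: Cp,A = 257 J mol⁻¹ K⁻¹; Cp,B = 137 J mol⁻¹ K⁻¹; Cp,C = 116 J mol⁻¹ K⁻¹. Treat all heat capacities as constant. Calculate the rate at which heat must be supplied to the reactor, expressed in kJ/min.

Extent of reaction ξ = 0.251 × 20.3 = 5.0953 mol/s
Reaction term: ξ·ΔH°_rxn = 5.0953 × 119 = 606.34 kJ/s
Sensible, feed 40.7→25 °C: -81.908 kJ/s
Outlet flows (mol/s): A 15.205, B 5.0953, C 5.0953
Sensible, products 25→193 °C: 873.05 kJ/s
Q = ΔH = 1397.5 kJ/s = 1397.5 kW
Heat supplied = 83849 kJ/min

Q_in = 83800 kJ/min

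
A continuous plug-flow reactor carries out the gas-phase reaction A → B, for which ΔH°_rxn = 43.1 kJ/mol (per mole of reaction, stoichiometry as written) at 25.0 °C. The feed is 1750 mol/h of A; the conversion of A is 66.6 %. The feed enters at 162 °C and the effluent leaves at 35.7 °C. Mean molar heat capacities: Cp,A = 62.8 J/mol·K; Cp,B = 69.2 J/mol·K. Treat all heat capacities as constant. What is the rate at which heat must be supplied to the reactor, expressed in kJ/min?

Extent of reaction ξ = 0.666 × 1750 = 1165.5 mol/h
Reaction term: ξ·ΔH°_rxn = 1165.5 × 43.1 = 50233 kJ/h
Sensible, feed 162→25 °C: -15056 kJ/h
Outlet flows (mol/h): A 584.5, B 1165.5
Sensible, products 25→35.7 °C: 1255.7 kJ/h
Q = ΔH = 36432 kJ/h = 10.12 kW
Heat supplied = 607.21 kJ/min

Q_in = 607 kJ/min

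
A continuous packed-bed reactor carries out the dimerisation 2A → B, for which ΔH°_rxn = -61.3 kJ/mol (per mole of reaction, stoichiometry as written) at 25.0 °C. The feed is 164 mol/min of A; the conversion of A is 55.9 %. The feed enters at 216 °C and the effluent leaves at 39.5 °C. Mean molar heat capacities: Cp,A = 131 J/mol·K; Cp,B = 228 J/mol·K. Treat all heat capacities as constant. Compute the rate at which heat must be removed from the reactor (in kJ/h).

Q_out = 397000 kJ/h

Extent of reaction ξ = 0.559 × 164 / 2 = 45.838 mol/min
Reaction term: ξ·ΔH°_rxn = 45.838 × -61.3 = -2809.9 kJ/min
Sensible, feed 216→25 °C: -4103.4 kJ/min
Outlet flows (mol/min): A 72.324, B 45.838
Sensible, products 25→39.5 °C: 288.92 kJ/min
Q = ΔH = -6624.4 kJ/min = -110.41 kW
Heat removed = 397460 kJ/h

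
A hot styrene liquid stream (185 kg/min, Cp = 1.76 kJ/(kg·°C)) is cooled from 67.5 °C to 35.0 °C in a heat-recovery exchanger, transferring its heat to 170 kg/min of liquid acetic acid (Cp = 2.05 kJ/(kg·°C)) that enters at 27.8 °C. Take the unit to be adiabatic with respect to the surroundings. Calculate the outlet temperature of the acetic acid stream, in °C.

Heat released by hot stream: Q = 185 × 1.76 × (67.5 − 35.0) = 10582 kJ/min
Energy balance on cold side (adiabatic exchanger): Q = ṁ_c·Cp_c·(T_c,out − T_c,in)
T_c,out = 27.8 + 10582/(170 × 2.05) = 58.164 °C

T_c,out = 58.2 °C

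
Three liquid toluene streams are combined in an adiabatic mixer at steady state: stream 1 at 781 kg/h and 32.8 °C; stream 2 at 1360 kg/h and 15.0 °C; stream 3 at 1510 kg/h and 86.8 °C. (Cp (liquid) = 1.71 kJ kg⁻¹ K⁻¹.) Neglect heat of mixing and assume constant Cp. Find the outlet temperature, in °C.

T_out = 48.5 °C

Adiabatic, steady state ⇒ Σ ṁᵢCp,ᵢ(T_out − Tᵢ) = 0
T_out = Σ ṁᵢCp,ᵢTᵢ / Σ ṁᵢCp,ᵢ
      = 302820 / 6243.2 = 48.503 °C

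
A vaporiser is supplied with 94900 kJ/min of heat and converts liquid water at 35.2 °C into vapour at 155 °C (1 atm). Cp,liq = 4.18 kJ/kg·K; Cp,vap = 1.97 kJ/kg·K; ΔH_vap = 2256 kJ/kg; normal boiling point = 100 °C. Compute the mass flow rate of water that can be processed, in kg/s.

ṁ = 0.600 kg/s

Δh = 4.18×(100−35.2) + 2256 + 1.97×(155−100) = 2635.2 kJ/kg
Q = 94900 kJ/min = 1581.7 kJ/s = 1581.7 kJ/s
ṁ = Q/Δh = 1581.7 / 2635.2 = 0.6002 kg/s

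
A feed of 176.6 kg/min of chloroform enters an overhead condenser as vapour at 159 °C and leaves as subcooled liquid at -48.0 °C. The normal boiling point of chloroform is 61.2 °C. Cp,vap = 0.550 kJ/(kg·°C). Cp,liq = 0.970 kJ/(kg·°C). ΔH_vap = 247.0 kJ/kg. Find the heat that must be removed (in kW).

vapour 159→61.2 °C: -53.79 kJ/kg
condensation at 61.2 °C: -247 kJ/kg
liquid 61.2→-48.0 °C: -105.92 kJ/kg
Δh = -53.79 + -247 + -105.92 = -406.71 kJ/kg
Q = ṁ·Δh = 176.6 kg/min × -406.71 kJ/kg = -71826 kJ/min
|Q| = 1197.1 kW

Q_c = 1200 kW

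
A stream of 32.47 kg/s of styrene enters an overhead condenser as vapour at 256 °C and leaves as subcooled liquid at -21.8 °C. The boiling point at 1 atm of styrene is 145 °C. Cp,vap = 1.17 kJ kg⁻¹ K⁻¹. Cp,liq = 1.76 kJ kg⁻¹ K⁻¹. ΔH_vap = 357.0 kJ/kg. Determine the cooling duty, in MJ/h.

vapour 256→145 °C: -129.87 kJ/kg
condensation at 145 °C: -357 kJ/kg
liquid 145→-21.8 °C: -293.57 kJ/kg
Δh = -129.87 + -357 + -293.57 = -780.44 kJ/kg
Q = ṁ·Δh = 32.47 kg/s × -780.44 kJ/kg = -25341 kJ/s
|Q| = 25341 kW = 91227 MJ/h

Q_c = 91200 MJ/h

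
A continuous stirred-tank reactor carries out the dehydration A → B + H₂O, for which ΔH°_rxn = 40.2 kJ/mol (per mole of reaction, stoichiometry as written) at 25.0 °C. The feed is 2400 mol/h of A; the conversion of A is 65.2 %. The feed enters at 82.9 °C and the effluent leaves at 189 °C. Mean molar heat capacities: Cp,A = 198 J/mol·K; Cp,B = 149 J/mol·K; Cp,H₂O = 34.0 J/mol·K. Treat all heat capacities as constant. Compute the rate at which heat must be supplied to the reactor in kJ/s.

Q_in = 30.4 kJ/s

Extent of reaction ξ = 0.652 × 2400 = 1564.8 mol/h
Reaction term: ξ·ΔH°_rxn = 1564.8 × 40.2 = 62905 kJ/h
Sensible, feed 82.9→25 °C: -27514 kJ/h
Outlet flows (mol/h): A 835.2, B 1564.8, H₂O 1564.8
Sensible, products 25→189 °C: 74083 kJ/h
Q = ΔH = 109470 kJ/h = 30.41 kW
Heat supplied = 30.41 kJ/s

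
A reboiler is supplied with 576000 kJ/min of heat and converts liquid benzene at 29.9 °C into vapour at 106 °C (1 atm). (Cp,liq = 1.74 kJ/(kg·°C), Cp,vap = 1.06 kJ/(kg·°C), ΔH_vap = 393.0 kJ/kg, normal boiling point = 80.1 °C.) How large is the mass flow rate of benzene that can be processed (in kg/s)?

ṁ = 18.9 kg/s

Δh = 1.74×(80.1−29.9) + 393.0 + 1.06×(106−80.1) = 507.8 kJ/kg
Q = 576000 kJ/min = 9600 kJ/s = 9600 kJ/s
ṁ = Q/Δh = 9600 / 507.8 = 18.905 kg/s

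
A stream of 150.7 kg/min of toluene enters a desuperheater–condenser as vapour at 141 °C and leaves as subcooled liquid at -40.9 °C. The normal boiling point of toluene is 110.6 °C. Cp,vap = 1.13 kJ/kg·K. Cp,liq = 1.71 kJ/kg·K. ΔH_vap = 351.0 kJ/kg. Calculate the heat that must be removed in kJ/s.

vapour 141→110.6 °C: -34.352 kJ/kg
condensation at 110.6 °C: -351 kJ/kg
liquid 110.6→-40.9 °C: -259.06 kJ/kg
Δh = -34.352 + -351 + -259.06 = -644.42 kJ/kg
Q = ṁ·Δh = 150.7 kg/min × -644.42 kJ/kg = -97114 kJ/min
|Q| = 1618.6 kW

Q_c = 1620 kJ/s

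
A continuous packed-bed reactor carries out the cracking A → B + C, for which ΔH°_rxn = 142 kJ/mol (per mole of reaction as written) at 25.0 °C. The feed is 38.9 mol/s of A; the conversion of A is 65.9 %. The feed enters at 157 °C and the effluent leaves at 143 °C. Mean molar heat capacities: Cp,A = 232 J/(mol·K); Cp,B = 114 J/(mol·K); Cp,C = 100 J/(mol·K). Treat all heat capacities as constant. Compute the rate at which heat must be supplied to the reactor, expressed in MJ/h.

Q_in = 12500 MJ/h

Extent of reaction ξ = 0.659 × 38.9 = 25.635 mol/s
Reaction term: ξ·ΔH°_rxn = 25.635 × 142 = 3640.2 kJ/s
Sensible, feed 157→25 °C: -1191.3 kJ/s
Outlet flows (mol/s): A 13.265, B 25.635, C 25.635
Sensible, products 25→143 °C: 1010.5 kJ/s
Q = ΔH = 3459.4 kJ/s = 3459.4 kW
Heat supplied = 12454 MJ/h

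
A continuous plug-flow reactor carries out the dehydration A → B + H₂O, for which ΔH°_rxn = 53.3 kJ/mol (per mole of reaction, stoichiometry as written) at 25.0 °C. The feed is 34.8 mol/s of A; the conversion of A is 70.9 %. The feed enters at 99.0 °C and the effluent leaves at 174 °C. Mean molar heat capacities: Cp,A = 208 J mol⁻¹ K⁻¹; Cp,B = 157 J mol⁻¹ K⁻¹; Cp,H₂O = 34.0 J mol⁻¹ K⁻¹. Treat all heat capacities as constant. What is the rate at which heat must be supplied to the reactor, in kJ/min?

Q_in = 108000 kJ/min

Extent of reaction ξ = 0.709 × 34.8 = 24.673 mol/s
Reaction term: ξ·ΔH°_rxn = 24.673 × 53.3 = 1315.1 kJ/s
Sensible, feed 99.0→25 °C: -535.64 kJ/s
Outlet flows (mol/s): A 10.127, B 24.673, H₂O 24.673
Sensible, products 25→174 °C: 1016 kJ/s
Q = ΔH = 1795.5 kJ/s = 1795.5 kW
Heat supplied = 107730 kJ/min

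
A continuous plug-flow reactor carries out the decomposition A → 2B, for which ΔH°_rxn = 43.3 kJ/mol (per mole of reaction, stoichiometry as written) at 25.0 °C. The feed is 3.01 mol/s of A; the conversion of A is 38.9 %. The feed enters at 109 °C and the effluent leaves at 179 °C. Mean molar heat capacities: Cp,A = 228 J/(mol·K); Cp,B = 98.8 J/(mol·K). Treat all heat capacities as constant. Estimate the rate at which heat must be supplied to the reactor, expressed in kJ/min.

Extent of reaction ξ = 0.389 × 3.01 = 1.1709 mol/s
Reaction term: ξ·ΔH°_rxn = 1.1709 × 43.3 = 50.7 kJ/s
Sensible, feed 109→25 °C: -57.648 kJ/s
Outlet flows (mol/s): A 1.8391, B 2.3418
Sensible, products 25→179 °C: 100.21 kJ/s
Q = ΔH = 93.257 kJ/s = 93.257 kW
Heat supplied = 5595.4 kJ/min

Q_in = 5600 kJ/min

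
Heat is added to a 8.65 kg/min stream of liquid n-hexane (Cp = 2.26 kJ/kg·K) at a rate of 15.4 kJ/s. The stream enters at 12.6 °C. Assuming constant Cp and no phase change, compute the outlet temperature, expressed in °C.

T_out = 59.9 °C

Q = 15.4 kJ/s = 924 kJ/min
ΔT = Q/(ṁ·Cp) = 924/(8.65×2.26) = 47.266 K
T_out = 12.6 + 47.266 = 59.866 °C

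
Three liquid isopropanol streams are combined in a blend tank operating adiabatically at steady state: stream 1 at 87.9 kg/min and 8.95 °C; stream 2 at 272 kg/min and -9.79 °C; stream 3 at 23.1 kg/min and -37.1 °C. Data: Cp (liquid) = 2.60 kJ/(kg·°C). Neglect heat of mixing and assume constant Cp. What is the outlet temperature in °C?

T_out = -7.14 °C

Adiabatic, steady state ⇒ Σ ṁᵢCp,ᵢ(T_out − Tᵢ) = 0
Σ ṁᵢCp,ᵢTᵢ = 87.9×2.60×8.95 + 272×2.60×-9.79 + 23.1×2.60×-37.1 = -7106.3
Σ ṁᵢCp,ᵢ = 87.9×2.60 + 272×2.60 + 23.1×2.60 = 995.8
T_out = -7106.3 / 995.8 = -7.1363 °C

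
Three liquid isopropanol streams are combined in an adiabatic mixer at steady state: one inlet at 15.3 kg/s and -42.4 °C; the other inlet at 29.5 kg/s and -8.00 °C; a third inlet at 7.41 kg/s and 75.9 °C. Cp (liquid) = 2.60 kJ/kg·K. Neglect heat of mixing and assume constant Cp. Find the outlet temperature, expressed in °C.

Adiabatic, steady state ⇒ Σ ṁᵢCp,ᵢ(T_out − Tᵢ) = 0
Σ ṁᵢCp,ᵢTᵢ = 15.3×2.60×-42.4 + 29.5×2.60×-8.00 + 7.41×2.60×75.9 = -837.98
Σ ṁᵢCp,ᵢ = 15.3×2.60 + 29.5×2.60 + 7.41×2.60 = 135.75
T_out = -837.98 / 135.75 = -6.1732 °C

T_out = -6.17 °C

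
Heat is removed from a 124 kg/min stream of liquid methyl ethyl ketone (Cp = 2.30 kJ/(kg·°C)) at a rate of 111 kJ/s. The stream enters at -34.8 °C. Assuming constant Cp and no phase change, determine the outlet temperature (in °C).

Q = 111 kJ/s = 6660 kJ/min
ΔT = Q/(ṁ·Cp) = 6660/(124×2.30) = 23.352 K
T_out = -34.8 − 23.352 = -58.152 °C

T_out = -58.2 °C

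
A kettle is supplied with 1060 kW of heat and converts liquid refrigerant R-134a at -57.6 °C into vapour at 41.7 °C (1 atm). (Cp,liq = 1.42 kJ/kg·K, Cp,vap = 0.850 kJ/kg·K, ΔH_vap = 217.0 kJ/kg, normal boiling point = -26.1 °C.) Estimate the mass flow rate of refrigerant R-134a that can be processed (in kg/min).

ṁ = 199 kg/min

Δh = 1.42×(-26.1−-57.6) + 217.0 + 0.850×(41.7−-26.1) = 319.36 kJ/kg
Q = 1060 kW = 1060 kJ/s = 63600 kJ/min
ṁ = Q/Δh = 63600 / 319.36 = 199.15 kg/min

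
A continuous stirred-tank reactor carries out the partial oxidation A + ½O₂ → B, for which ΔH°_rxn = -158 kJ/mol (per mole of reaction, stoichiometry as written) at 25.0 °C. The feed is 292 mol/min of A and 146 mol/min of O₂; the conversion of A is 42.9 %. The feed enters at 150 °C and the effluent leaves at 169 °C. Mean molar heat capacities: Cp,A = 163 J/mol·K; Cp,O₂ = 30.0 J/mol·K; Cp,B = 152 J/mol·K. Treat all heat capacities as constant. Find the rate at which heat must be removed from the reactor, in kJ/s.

Q_out = 321 kJ/s

Extent of reaction ξ = 0.429 × 292 = 125.27 mol/min
Reaction term: ξ·ΔH°_rxn = 125.27 × -158 = -19792 kJ/min
Sensible, feed 150→25 °C: -6497 kJ/min
Outlet flows (mol/min): A 166.73, O₂ 83.366, B 125.27
Sensible, products 25→169 °C: 7015.5 kJ/min
Q = ΔH = -19274 kJ/min = -321.23 kW
Heat removed = 321.23 kJ/s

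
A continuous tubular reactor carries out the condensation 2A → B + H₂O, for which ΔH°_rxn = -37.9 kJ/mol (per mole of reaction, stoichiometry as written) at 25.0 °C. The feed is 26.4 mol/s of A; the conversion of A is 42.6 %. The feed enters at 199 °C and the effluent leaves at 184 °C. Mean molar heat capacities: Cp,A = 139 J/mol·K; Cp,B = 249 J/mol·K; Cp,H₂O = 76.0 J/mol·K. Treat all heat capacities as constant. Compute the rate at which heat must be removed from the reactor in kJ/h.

Extent of reaction ξ = 0.426 × 26.4 / 2 = 5.6232 mol/s
Reaction term: ξ·ΔH°_rxn = 5.6232 × -37.9 = -213.12 kJ/s
Sensible, feed 199→25 °C: -638.51 kJ/s
Outlet flows (mol/s): A 15.154, B 5.6232, H₂O 5.6232
Sensible, products 25→184 °C: 625.49 kJ/s
Q = ΔH = -226.14 kJ/s = -226.14 kW
Heat removed = 814110 kJ/h

Q_out = 814000 kJ/h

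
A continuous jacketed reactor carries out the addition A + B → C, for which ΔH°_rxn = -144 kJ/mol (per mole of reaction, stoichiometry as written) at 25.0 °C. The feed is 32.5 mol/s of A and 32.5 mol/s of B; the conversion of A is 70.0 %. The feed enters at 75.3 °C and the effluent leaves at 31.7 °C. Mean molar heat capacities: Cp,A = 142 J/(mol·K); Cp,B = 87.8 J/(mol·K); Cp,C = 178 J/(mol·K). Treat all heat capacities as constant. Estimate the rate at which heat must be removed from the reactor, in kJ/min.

Extent of reaction ξ = 0.700 × 32.5 = 22.75 mol/s
Reaction term: ξ·ΔH°_rxn = 22.75 × -144 = -3276 kJ/s
Sensible, feed 75.3→25 °C: -375.67 kJ/s
Outlet flows (mol/s): A 9.75, B 9.75, C 22.75
Sensible, products 25→31.7 °C: 42.143 kJ/s
Q = ΔH = -3609.5 kJ/s = -3609.5 kW
Heat removed = 216570 kJ/min

Q_out = 217000 kJ/min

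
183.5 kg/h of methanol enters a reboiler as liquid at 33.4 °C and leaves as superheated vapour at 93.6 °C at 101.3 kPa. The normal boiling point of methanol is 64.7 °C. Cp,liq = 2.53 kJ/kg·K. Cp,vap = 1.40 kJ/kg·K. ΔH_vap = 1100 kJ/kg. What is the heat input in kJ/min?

liquid 33.4→64.7 °C: 79.189 kJ/kg
vaporisation at 64.7 °C: 1100 kJ/kg
vapour 64.7→93.6 °C: 40.46 kJ/kg
Δh = 79.189 + 1100 + 40.46 = 1219.6 kJ/kg
Q = ṁ·Δh = 183.5 kg/h × 1219.6 kJ/kg = 223810 kJ/h
|Q| = 62.168 kW = 3730.1 kJ/min

Q = 3730 kJ/min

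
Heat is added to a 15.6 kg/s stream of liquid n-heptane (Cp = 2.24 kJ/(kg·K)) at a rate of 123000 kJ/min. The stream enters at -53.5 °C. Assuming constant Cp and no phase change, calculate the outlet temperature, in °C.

Q = 123000 kJ/min = 2050 kJ/s
ΔT = Q/(ṁ·Cp) = 2050/(15.6×2.24) = 58.665 K
T_out = -53.5 + 58.665 = 5.1653 °C

T_out = 5.17 °C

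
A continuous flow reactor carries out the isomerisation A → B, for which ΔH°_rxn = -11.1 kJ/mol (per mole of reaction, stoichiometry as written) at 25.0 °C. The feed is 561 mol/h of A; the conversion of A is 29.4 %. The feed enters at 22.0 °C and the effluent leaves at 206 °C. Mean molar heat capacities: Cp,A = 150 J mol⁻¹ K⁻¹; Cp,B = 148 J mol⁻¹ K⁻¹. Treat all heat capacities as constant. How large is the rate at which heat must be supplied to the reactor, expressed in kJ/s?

Extent of reaction ξ = 0.294 × 561 = 164.93 mol/h
Reaction term: ξ·ΔH°_rxn = 164.93 × -11.1 = -1830.8 kJ/h
Sensible, feed 22.0→25 °C: 252.45 kJ/h
Outlet flows (mol/h): A 396.07, B 164.93
Sensible, products 25→206 °C: 15171 kJ/h
Q = ΔH = 13593 kJ/h = 3.7759 kW
Heat supplied = 3.7759 kJ/s

Q_in = 3.78 kJ/s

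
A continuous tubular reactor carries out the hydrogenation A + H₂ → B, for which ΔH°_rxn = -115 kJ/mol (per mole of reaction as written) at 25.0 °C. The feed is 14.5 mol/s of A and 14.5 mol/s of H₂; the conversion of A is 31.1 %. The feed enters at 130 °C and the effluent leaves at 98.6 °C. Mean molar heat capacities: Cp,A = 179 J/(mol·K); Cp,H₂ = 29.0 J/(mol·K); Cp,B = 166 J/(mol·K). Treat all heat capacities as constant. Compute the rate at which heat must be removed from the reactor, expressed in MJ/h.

Extent of reaction ξ = 0.311 × 14.5 = 4.5095 mol/s
Reaction term: ξ·ΔH°_rxn = 4.5095 × -115 = -518.59 kJ/s
Sensible, feed 130→25 °C: -316.68 kJ/s
Outlet flows (mol/s): A 9.9905, H₂ 9.9905, B 4.5095
Sensible, products 25→98.6 °C: 208.04 kJ/s
Q = ΔH = -627.23 kJ/s = -627.23 kW
Heat removed = 2258 MJ/h

Q_out = 2260 MJ/h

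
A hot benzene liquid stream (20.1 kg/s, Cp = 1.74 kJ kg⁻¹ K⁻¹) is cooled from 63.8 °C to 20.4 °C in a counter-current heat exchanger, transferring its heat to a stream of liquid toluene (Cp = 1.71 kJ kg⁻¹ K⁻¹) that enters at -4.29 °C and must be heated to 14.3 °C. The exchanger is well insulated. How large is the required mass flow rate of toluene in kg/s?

Heat released by hot stream: Q = 20.1 × 1.74 × (63.8 − 20.4) = 1517.9 kJ/s
Energy balance on cold side (adiabatic exchanger): Q = ṁ_c·Cp_c·(T_c,out − T_c,in)
ṁ_c = 1517.9 / [1.71 × (14.3 − -4.29)] = 47.748 kg/s

ṁ_c = 47.7 kg/s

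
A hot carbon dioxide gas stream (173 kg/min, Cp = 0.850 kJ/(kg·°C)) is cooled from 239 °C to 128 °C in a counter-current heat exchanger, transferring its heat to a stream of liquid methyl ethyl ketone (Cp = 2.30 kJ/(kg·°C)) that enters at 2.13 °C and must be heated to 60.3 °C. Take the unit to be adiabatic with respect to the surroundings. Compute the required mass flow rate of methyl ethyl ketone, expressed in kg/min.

ṁ_c = 122 kg/min

Heat released by hot stream: Q = 173 × 0.850 × (239 − 128) = 16323 kJ/min
Energy balance on cold side (adiabatic exchanger): Q = ṁ_c·Cp_c·(T_c,out − T_c,in)
ṁ_c = 16323 / [2.30 × (60.3 − 2.13)] = 122 kg/min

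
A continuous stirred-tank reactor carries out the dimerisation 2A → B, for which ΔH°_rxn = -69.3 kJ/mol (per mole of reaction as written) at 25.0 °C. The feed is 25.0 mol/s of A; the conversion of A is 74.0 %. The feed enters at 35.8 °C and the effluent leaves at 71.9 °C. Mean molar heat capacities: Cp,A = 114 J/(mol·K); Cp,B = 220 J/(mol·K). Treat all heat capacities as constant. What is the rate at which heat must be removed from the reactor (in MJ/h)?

Extent of reaction ξ = 0.740 × 25.0 / 2 = 9.25 mol/s
Reaction term: ξ·ΔH°_rxn = 9.25 × -69.3 = -641.02 kJ/s
Sensible, feed 35.8→25 °C: -30.78 kJ/s
Outlet flows (mol/s): A 6.5, B 9.25
Sensible, products 25→71.9 °C: 130.19 kJ/s
Q = ΔH = -541.61 kJ/s = -541.61 kW
Heat removed = 1949.8 MJ/h

Q_out = 1950 MJ/h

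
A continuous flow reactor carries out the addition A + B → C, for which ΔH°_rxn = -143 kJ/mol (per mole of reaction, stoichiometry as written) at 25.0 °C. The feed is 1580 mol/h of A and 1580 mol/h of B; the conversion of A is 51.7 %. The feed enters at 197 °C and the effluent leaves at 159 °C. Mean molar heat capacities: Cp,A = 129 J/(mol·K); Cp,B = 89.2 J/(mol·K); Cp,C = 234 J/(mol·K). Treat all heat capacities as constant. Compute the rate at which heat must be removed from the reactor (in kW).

Q_out = 35.6 kW

Extent of reaction ξ = 0.517 × 1580 = 816.86 mol/h
Reaction term: ξ·ΔH°_rxn = 816.86 × -143 = -116810 kJ/h
Sensible, feed 197→25 °C: -59298 kJ/h
Outlet flows (mol/h): A 763.14, B 763.14, C 816.86
Sensible, products 25→159 °C: 47927 kJ/h
Q = ΔH = -128180 kJ/h = -35.606 kW
Heat removed = 35.606 kW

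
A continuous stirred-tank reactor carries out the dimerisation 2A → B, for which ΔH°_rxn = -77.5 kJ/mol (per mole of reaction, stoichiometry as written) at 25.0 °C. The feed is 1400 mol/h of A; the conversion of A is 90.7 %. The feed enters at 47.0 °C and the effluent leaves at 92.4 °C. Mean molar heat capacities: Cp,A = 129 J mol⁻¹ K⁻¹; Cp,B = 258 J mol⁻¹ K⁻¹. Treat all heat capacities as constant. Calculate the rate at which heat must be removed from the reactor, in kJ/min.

Q_out = 683 kJ/min

Extent of reaction ξ = 0.907 × 1400 / 2 = 634.9 mol/h
Reaction term: ξ·ΔH°_rxn = 634.9 × -77.5 = -49205 kJ/h
Sensible, feed 47.0→25 °C: -3973.2 kJ/h
Outlet flows (mol/h): A 130.2, B 634.9
Sensible, products 25→92.4 °C: 12172 kJ/h
Q = ΔH = -41006 kJ/h = -11.39 kW
Heat removed = 683.43 kJ/min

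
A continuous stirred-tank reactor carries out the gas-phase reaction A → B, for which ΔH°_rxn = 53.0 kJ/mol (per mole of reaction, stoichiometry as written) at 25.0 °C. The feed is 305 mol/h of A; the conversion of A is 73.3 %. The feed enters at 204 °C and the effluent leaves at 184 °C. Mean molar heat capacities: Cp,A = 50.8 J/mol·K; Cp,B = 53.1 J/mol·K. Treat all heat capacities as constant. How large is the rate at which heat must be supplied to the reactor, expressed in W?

Q_in = 3230 W

Extent of reaction ξ = 0.733 × 305 = 223.56 mol/h
Reaction term: ξ·ΔH°_rxn = 223.56 × 53.0 = 11849 kJ/h
Sensible, feed 204→25 °C: -2773.4 kJ/h
Outlet flows (mol/h): A 81.435, B 223.56
Sensible, products 25→184 °C: 2545.3 kJ/h
Q = ΔH = 11621 kJ/h = 3.228 kW
Heat supplied = 3228 W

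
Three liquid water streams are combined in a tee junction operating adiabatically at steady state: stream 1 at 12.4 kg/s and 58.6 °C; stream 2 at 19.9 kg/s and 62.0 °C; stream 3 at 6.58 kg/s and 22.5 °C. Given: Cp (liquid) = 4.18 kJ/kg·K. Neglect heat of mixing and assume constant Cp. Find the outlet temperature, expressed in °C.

Energy balance with Q = 0: Σ ṁᵢCp,ᵢ(T_out − Tᵢ) = 0
Σ ṁᵢCp,ᵢTᵢ = 12.4×4.18×58.6 + 19.9×4.18×62.0 + 6.58×4.18×22.5 = 8813.5
Σ ṁᵢCp,ᵢ = 12.4×4.18 + 19.9×4.18 + 6.58×4.18 = 162.52
T_out = 8813.5 / 162.52 = 54.231 °C

T_out = 54.2 °C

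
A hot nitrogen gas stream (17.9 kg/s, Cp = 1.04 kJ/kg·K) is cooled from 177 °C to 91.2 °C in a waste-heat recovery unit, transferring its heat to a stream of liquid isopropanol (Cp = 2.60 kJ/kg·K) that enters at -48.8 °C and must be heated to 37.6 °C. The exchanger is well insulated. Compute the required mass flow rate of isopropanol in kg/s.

ṁ_c = 7.11 kg/s

Heat released by hot stream: Q = 17.9 × 1.04 × (177 − 91.2) = 1597.3 kJ/s
Energy balance on cold side (adiabatic exchanger): Q = ṁ_c·Cp_c·(T_c,out − T_c,in)
ṁ_c = 1597.3 / [2.60 × (37.6 − -48.8)] = 7.1103 kg/s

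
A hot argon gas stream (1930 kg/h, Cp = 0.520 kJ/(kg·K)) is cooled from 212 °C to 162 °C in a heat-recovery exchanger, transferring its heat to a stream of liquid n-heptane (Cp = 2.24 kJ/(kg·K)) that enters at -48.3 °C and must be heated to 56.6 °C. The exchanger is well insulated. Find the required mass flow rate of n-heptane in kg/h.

Heat released by hot stream: Q = 1930 × 0.520 × (212 − 162) = 50180 kJ/h
Energy balance on cold side (adiabatic exchanger): Q = ṁ_c·Cp_c·(T_c,out − T_c,in)
ṁ_c = 50180 / [2.24 × (56.6 − -48.3)] = 213.55 kg/h

ṁ_c = 214 kg/h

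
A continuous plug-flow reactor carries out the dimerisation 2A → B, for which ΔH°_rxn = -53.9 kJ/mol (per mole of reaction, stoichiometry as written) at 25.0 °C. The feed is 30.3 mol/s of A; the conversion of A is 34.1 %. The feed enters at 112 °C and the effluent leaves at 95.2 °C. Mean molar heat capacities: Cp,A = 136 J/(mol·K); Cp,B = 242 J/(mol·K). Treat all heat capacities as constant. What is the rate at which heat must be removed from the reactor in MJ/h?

Extent of reaction ξ = 0.341 × 30.3 / 2 = 5.1662 mol/s
Reaction term: ξ·ΔH°_rxn = 5.1662 × -53.9 = -278.46 kJ/s
Sensible, feed 112→25 °C: -358.51 kJ/s
Outlet flows (mol/s): A 19.968, B 5.1662
Sensible, products 25→95.2 °C: 278.4 kJ/s
Q = ΔH = -358.56 kJ/s = -358.56 kW
Heat removed = 1290.8 MJ/h

Q_out = 1290 MJ/h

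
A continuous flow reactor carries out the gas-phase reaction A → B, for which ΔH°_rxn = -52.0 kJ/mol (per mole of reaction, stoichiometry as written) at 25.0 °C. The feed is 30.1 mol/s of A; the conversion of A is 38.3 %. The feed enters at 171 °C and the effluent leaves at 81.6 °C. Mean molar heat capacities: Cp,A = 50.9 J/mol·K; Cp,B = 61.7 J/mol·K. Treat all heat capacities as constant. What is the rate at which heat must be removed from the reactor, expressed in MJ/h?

Extent of reaction ξ = 0.383 × 30.1 = 11.528 mol/s
Reaction term: ξ·ΔH°_rxn = 11.528 × -52.0 = -599.47 kJ/s
Sensible, feed 171→25 °C: -223.69 kJ/s
Outlet flows (mol/s): A 18.572, B 11.528
Sensible, products 25→81.6 °C: 93.763 kJ/s
Q = ΔH = -729.39 kJ/s = -729.39 kW
Heat removed = 2625.8 MJ/h

Q_out = 2630 MJ/h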